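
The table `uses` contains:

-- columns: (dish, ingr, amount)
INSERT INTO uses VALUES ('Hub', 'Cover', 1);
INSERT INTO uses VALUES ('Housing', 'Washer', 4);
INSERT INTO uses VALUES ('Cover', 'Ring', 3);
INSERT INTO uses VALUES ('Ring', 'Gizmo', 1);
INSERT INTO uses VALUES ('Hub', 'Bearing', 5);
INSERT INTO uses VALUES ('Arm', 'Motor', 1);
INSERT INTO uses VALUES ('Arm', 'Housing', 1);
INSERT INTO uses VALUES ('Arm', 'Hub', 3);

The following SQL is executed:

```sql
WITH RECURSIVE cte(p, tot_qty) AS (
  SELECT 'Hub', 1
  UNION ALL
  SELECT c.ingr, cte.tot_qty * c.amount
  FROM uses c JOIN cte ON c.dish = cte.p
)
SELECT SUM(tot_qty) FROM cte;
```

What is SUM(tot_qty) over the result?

13

Base: (Hub, tot_qty=1).
Iteration 1: components of {Hub} -> Bearing = 1*5 = 5, Cover = 1*1 = 1.
Iteration 2: components of {Bearing,Cover} -> Ring = 1*3 = 3.
Iteration 3: components of {Ring} -> Gizmo = 3*1 = 3.
Iteration 4: no further components; recursion stops.
SUM(tot_qty) = 1 + 1 + 5 + 3 + 3 = 13.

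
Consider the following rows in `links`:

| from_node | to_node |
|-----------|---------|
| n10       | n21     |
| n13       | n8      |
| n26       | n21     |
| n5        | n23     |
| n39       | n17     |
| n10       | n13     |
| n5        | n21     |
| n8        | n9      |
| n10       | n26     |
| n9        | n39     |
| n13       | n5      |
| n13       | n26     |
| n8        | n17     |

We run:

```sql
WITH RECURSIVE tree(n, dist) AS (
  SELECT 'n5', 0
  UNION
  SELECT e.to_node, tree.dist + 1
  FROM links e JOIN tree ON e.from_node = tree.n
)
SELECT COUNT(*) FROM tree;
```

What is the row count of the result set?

3

Base: (n5, dist=0).
Iteration 1: edges from {n5} -> (n21, dist=1), (n23, dist=1).
Iteration 2: no outgoing edges from {n21,n23}; recursion stops.
Total rows emitted: 3.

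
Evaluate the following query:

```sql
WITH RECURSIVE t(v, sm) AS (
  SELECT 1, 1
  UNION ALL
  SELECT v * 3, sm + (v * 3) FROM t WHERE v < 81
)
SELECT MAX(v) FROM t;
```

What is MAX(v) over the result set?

81

Base: v=1, sm=1.
Iteration 1: 1 < 81 holds -> v = 1 * 3 = 3, sm = 1 + 3 = 4.
Iteration 2: 3 < 81 holds -> v = 3 * 3 = 9, sm = 4 + 9 = 13.
Iteration 3: 9 < 81 holds -> v = 9 * 3 = 27, sm = 13 + 27 = 40.
Iteration 4: 27 < 81 holds -> v = 27 * 3 = 81, sm = 40 + 81 = 121.
Iteration 5: 81 < 81 fails; recursion stops.
v values: 1, 3, 9, 27, 81; the maximum is 81.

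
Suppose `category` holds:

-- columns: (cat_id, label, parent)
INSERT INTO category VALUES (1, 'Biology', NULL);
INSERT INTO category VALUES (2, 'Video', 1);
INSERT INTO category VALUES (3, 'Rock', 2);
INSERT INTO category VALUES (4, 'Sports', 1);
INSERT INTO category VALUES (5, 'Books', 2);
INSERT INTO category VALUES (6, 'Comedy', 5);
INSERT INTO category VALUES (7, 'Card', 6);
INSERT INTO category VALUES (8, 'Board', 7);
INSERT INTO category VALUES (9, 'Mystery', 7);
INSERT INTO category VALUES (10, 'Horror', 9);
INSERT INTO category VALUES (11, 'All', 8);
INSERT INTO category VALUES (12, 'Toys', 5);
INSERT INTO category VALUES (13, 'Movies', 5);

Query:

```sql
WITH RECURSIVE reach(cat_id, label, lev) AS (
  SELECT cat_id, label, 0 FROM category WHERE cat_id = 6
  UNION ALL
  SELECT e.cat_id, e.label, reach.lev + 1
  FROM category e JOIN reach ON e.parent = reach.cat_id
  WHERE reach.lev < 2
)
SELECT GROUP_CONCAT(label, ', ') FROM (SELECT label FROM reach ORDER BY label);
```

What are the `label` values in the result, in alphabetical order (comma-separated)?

Base: cat_id=6 (Comedy) at lev 0.
Iteration 1: rows with parent in {6} -> Card (id 7, lev 1).
Iteration 2: rows with parent in {7} -> Board (id 8, lev 2), Mystery (id 9, lev 2).
Iteration 3: lev < 2 fails for all current rows; recursion stops.

Board, Card, Comedy, Mystery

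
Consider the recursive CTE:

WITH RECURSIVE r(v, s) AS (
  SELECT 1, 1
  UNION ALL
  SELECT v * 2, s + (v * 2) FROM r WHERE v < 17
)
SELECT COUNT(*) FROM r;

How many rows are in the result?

6

Base: v=1, s=1.
Iteration 1: 1 < 17 holds -> v = 1 * 2 = 2, s = 1 + 2 = 3.
Iteration 2: 2 < 17 holds -> v = 2 * 2 = 4, s = 3 + 4 = 7.
Iteration 3: 4 < 17 holds -> v = 4 * 2 = 8, s = 7 + 8 = 15.
Iteration 4: 8 < 17 holds -> v = 8 * 2 = 16, s = 15 + 16 = 31.
Iteration 5: 16 < 17 holds -> v = 16 * 2 = 32, s = 31 + 32 = 63.
Iteration 6: 32 < 17 fails; recursion stops.
Total rows emitted: 6.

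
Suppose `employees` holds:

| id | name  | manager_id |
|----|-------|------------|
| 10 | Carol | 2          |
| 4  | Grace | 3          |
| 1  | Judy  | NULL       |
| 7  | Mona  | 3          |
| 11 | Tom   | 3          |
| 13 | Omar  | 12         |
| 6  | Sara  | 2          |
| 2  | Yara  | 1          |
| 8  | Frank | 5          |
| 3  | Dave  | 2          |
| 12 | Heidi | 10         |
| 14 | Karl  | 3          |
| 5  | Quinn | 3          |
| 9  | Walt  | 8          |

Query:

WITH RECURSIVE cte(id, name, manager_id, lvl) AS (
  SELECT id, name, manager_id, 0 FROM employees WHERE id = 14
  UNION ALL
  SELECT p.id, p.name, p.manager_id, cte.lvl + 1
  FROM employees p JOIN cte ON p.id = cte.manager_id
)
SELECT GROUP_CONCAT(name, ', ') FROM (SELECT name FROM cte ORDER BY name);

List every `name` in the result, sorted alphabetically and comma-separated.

Base: id=14 (Karl), manager_id=3, lvl 0.
Iteration 1: join on id=3 -> Dave (id 3, manager_id=2, lvl 1).
Iteration 2: join on id=2 -> Yara (id 2, manager_id=1, lvl 2).
Iteration 3: join on id=1 -> Judy (id 1, manager_id=NULL, lvl 3).
Iteration 4: manager_id is NULL; no match; recursion stops.

Dave, Judy, Karl, Yara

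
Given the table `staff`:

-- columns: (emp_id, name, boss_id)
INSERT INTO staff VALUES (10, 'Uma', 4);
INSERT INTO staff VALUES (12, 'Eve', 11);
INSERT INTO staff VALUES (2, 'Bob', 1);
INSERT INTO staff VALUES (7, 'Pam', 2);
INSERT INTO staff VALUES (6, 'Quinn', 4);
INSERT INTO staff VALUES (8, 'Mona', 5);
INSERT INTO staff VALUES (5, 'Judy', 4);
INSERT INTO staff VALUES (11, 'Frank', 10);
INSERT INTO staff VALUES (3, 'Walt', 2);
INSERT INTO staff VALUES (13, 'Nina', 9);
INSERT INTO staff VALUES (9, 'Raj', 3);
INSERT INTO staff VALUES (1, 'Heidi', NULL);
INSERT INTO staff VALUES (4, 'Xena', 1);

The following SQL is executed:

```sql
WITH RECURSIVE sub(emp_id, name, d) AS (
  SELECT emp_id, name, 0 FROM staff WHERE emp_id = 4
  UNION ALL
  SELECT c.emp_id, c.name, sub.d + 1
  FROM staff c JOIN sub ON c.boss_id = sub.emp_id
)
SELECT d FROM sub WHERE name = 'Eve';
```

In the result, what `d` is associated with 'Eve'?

Base: emp_id=4 (Xena) at d 0.
Iteration 1: rows with boss_id in {4} -> Judy (id 5, d 1), Quinn (id 6, d 1), Uma (id 10, d 1).
Iteration 2: rows with boss_id in {5,6,10} -> Mona (id 8, d 2), Frank (id 11, d 2).
Iteration 3: rows with boss_id in {8,11} -> Eve (id 12, d 3).
Iteration 4: no rows with boss_id in {12}; recursion stops.

3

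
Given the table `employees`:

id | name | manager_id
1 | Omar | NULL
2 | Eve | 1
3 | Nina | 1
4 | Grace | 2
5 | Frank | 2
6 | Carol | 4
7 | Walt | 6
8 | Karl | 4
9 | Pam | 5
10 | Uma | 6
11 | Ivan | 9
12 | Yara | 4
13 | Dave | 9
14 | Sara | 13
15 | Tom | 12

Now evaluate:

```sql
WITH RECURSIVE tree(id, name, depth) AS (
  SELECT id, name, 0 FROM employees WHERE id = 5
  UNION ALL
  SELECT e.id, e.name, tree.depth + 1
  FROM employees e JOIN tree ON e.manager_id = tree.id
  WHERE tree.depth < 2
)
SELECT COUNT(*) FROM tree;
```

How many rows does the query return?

4

Base: id=5 (Frank) at depth 0.
Iteration 1: rows with manager_id in {5} -> Pam (id 9, depth 1).
Iteration 2: rows with manager_id in {9} -> Ivan (id 11, depth 2), Dave (id 13, depth 2).
Iteration 3: depth < 2 fails for all current rows; recursion stops.
Total rows emitted: 4.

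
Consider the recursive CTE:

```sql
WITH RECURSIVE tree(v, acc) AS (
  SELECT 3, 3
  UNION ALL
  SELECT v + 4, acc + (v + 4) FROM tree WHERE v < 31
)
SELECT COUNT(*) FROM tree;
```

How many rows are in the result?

Base: v=3, acc=3.
Iteration 1: 3 < 31 holds -> v = 3 + 4 = 7, acc = 3 + 7 = 10.
Iteration 2: 7 < 31 holds -> v = 7 + 4 = 11, acc = 10 + 11 = 21.
Iteration 3: 11 < 31 holds -> v = 11 + 4 = 15, acc = 21 + 15 = 36.
Iteration 4: 15 < 31 holds -> v = 15 + 4 = 19, acc = 36 + 19 = 55.
Iteration 5: 19 < 31 holds -> v = 19 + 4 = 23, acc = 55 + 23 = 78.
Iteration 6: 23 < 31 holds -> v = 23 + 4 = 27, acc = 78 + 27 = 105.
Iteration 7: 27 < 31 holds -> v = 27 + 4 = 31, acc = 105 + 31 = 136.
Iteration 8: 31 < 31 fails; recursion stops.
Total rows emitted: 8.

8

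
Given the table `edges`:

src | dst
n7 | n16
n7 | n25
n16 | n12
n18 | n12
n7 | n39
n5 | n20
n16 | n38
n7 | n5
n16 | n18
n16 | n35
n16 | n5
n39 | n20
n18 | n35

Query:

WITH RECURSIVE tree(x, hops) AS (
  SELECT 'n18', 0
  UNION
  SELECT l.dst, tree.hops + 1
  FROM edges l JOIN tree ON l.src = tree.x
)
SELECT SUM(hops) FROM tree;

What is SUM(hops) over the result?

2

Base: (n18, hops=0).
Iteration 1: edges from {n18} -> (n12, hops=1), (n35, hops=1).
Iteration 2: no outgoing edges from {n12,n35}; recursion stops.
SUM(hops) = 0 + 1 + 1 = 2.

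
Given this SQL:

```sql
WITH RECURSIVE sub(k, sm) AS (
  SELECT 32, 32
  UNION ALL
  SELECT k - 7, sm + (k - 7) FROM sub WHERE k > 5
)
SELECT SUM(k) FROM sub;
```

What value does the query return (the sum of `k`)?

Base: k=32, sm=32.
Iteration 1: 32 > 5 holds -> k = 32 - 7 = 25, sm = 32 + 25 = 57.
Iteration 2: 25 > 5 holds -> k = 25 - 7 = 18, sm = 57 + 18 = 75.
Iteration 3: 18 > 5 holds -> k = 18 - 7 = 11, sm = 75 + 11 = 86.
Iteration 4: 11 > 5 holds -> k = 11 - 7 = 4, sm = 86 + 4 = 90.
Iteration 5: 4 > 5 fails; recursion stops.
SUM(k) = 32 + 25 + 18 + 11 + 4 = 90.

90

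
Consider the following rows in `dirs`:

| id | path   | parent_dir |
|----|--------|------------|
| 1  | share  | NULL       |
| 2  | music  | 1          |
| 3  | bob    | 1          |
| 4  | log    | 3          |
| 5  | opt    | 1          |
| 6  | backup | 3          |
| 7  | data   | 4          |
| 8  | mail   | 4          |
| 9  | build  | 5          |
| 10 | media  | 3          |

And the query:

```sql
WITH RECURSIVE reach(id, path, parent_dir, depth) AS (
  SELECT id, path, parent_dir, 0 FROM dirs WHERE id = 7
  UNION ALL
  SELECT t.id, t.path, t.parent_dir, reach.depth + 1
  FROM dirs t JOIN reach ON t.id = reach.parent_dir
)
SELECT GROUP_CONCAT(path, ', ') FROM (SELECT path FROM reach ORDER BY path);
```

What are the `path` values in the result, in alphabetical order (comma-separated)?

bob, data, log, share

Base: id=7 (data), parent_dir=4, depth 0.
Iteration 1: join on id=4 -> log (id 4, parent_dir=3, depth 1).
Iteration 2: join on id=3 -> bob (id 3, parent_dir=1, depth 2).
Iteration 3: join on id=1 -> share (id 1, parent_dir=NULL, depth 3).
Iteration 4: parent_dir is NULL; no match; recursion stops.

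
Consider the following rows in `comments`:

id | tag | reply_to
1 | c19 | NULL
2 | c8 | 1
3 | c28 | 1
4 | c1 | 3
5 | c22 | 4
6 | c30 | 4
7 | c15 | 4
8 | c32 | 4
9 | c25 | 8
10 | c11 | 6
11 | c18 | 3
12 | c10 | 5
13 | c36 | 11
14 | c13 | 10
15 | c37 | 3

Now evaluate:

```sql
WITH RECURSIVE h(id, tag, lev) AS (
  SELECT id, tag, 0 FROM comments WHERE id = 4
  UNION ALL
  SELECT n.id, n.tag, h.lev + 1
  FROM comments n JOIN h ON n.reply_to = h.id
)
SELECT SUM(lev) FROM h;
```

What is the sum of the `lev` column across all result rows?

Base: id=4 (c1) at lev 0.
Iteration 1: rows with reply_to in {4} -> c22 (id 5, lev 1), c30 (id 6, lev 1), c15 (id 7, lev 1), c32 (id 8, lev 1).
Iteration 2: rows with reply_to in {5,6,7,8} -> c25 (id 9, lev 2), c11 (id 10, lev 2), c10 (id 12, lev 2).
Iteration 3: rows with reply_to in {9,10,12} -> c13 (id 14, lev 3).
Iteration 4: no rows with reply_to in {14}; recursion stops.
SUM(lev) = 0 + 1 + 1 + 1 + 1 + 2 + 2 + 2 + 3 = 13.

13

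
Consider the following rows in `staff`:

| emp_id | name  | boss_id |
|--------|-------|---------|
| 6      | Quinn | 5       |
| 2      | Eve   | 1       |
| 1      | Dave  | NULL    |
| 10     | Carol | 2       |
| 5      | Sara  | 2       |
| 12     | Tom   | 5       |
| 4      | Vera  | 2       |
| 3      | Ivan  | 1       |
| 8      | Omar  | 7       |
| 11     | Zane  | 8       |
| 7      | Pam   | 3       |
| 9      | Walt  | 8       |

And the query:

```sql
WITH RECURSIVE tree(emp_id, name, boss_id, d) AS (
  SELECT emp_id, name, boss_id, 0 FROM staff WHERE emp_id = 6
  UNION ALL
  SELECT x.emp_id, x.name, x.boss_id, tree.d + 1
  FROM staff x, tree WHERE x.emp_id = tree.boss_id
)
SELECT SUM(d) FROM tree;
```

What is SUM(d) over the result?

Base: emp_id=6 (Quinn), boss_id=5, d 0.
Iteration 1: join on emp_id=5 -> Sara (id 5, boss_id=2, d 1).
Iteration 2: join on emp_id=2 -> Eve (id 2, boss_id=1, d 2).
Iteration 3: join on emp_id=1 -> Dave (id 1, boss_id=NULL, d 3).
Iteration 4: boss_id is NULL; no match; recursion stops.
SUM(d) = 0 + 1 + 2 + 3 = 6.

6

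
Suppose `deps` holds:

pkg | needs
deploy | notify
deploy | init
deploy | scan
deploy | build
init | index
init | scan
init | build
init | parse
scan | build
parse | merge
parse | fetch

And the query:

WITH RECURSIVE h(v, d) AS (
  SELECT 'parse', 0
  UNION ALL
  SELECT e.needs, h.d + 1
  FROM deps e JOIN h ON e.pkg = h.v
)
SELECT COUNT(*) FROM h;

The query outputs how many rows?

Base: (parse, d=0).
Iteration 1: edges from {parse} -> (fetch, d=1), (merge, d=1).
Iteration 2: no outgoing edges from {fetch,merge}; recursion stops.
Total rows emitted: 3.

3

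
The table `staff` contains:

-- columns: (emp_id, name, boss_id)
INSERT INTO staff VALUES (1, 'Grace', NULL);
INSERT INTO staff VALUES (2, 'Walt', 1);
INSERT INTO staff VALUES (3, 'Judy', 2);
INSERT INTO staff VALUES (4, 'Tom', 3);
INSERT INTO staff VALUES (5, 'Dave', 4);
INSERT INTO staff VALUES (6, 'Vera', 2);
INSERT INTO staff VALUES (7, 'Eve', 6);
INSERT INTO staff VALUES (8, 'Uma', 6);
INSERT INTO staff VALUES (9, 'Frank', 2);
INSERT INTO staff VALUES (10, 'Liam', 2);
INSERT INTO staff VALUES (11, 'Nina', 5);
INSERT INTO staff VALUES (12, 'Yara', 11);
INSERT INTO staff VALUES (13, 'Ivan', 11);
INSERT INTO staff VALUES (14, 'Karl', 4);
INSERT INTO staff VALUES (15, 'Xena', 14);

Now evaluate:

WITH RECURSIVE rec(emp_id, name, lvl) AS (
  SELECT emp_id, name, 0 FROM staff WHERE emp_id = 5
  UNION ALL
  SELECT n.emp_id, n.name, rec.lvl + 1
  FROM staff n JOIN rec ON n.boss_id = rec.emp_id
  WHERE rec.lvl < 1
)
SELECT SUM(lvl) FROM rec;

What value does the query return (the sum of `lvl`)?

Base: emp_id=5 (Dave) at lvl 0.
Iteration 1: rows with boss_id in {5} -> Nina (id 11, lvl 1).
Iteration 2: lvl < 1 fails for all current rows; recursion stops.
SUM(lvl) = 0 + 1 = 1.

1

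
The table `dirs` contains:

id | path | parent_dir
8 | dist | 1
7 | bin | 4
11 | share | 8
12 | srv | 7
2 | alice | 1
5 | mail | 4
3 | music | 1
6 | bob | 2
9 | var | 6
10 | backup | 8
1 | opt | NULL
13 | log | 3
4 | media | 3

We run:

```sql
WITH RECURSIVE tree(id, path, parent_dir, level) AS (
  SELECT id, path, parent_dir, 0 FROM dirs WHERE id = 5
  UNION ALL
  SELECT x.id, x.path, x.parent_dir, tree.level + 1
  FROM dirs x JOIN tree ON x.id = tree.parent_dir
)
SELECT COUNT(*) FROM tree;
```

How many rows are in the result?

4

Base: id=5 (mail), parent_dir=4, level 0.
Iteration 1: join on id=4 -> media (id 4, parent_dir=3, level 1).
Iteration 2: join on id=3 -> music (id 3, parent_dir=1, level 2).
Iteration 3: join on id=1 -> opt (id 1, parent_dir=NULL, level 3).
Iteration 4: parent_dir is NULL; no match; recursion stops.
Total rows emitted: 4.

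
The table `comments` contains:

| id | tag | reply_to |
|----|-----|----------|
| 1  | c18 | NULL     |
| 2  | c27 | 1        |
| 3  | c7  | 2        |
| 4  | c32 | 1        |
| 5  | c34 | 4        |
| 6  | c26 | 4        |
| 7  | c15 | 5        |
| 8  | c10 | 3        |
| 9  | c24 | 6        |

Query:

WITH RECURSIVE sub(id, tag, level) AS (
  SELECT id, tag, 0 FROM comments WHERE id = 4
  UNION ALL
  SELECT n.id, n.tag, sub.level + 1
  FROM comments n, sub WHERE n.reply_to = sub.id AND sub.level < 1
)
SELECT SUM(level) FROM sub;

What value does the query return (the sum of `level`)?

2

Base: id=4 (c32) at level 0.
Iteration 1: rows with reply_to in {4} -> c34 (id 5, level 1), c26 (id 6, level 1).
Iteration 2: level < 1 fails for all current rows; recursion stops.
SUM(level) = 0 + 1 + 1 = 2.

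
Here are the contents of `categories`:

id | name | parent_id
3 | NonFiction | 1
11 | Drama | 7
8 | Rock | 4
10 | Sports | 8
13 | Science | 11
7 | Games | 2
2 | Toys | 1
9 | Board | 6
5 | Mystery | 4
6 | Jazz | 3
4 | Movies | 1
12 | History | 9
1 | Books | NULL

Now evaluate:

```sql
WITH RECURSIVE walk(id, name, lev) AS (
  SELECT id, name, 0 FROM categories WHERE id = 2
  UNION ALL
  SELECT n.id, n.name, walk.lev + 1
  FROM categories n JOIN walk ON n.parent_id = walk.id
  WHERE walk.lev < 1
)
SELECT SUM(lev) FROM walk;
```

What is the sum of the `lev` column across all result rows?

1

Base: id=2 (Toys) at lev 0.
Iteration 1: rows with parent_id in {2} -> Games (id 7, lev 1).
Iteration 2: lev < 1 fails for all current rows; recursion stops.
SUM(lev) = 0 + 1 = 1.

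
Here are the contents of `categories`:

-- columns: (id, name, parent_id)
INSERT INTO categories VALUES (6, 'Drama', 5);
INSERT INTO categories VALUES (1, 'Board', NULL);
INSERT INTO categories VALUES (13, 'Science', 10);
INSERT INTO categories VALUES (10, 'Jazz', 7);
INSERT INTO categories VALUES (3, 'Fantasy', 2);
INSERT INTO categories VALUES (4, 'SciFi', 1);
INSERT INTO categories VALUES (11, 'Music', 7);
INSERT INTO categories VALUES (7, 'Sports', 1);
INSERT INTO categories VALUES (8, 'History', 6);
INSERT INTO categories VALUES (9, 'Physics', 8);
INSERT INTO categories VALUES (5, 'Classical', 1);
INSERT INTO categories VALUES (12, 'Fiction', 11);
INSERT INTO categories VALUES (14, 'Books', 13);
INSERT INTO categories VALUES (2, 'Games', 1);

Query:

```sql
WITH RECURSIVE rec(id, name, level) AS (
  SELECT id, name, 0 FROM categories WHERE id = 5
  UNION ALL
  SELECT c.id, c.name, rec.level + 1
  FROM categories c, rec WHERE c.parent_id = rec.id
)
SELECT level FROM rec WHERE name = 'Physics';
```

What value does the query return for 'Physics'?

3

Base: id=5 (Classical) at level 0.
Iteration 1: rows with parent_id in {5} -> Drama (id 6, level 1).
Iteration 2: rows with parent_id in {6} -> History (id 8, level 2).
Iteration 3: rows with parent_id in {8} -> Physics (id 9, level 3).
Iteration 4: no rows with parent_id in {9}; recursion stops.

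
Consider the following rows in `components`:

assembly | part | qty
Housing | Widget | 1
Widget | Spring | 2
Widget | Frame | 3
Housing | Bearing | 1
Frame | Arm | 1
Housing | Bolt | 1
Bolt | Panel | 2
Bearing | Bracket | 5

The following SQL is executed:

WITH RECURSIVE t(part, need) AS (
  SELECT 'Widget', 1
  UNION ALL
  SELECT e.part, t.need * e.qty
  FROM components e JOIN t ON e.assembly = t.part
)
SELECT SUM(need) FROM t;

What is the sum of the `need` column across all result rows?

Base: (Widget, need=1).
Iteration 1: components of {Widget} -> Frame = 1*3 = 3, Spring = 1*2 = 2.
Iteration 2: components of {Frame,Spring} -> Arm = 3*1 = 3.
Iteration 3: no further components; recursion stops.
SUM(need) = 1 + 2 + 3 + 3 = 9.

9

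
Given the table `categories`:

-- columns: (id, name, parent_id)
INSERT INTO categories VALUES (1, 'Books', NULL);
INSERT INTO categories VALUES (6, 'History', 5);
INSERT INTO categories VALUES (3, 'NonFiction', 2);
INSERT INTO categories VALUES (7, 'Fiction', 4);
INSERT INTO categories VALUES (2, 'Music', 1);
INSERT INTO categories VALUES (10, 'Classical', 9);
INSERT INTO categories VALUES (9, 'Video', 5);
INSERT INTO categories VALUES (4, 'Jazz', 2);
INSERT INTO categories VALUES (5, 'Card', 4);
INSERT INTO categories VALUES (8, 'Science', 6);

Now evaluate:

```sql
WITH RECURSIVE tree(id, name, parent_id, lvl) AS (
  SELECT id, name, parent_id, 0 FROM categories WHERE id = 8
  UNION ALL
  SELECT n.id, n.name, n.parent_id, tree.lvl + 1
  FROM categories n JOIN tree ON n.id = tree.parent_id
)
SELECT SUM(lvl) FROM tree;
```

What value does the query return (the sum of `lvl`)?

15

Base: id=8 (Science), parent_id=6, lvl 0.
Iteration 1: join on id=6 -> History (id 6, parent_id=5, lvl 1).
Iteration 2: join on id=5 -> Card (id 5, parent_id=4, lvl 2).
Iteration 3: join on id=4 -> Jazz (id 4, parent_id=2, lvl 3).
Iteration 4: join on id=2 -> Music (id 2, parent_id=1, lvl 4).
Iteration 5: join on id=1 -> Books (id 1, parent_id=NULL, lvl 5).
Iteration 6: parent_id is NULL; no match; recursion stops.
SUM(lvl) = 0 + 1 + 2 + 3 + 4 + 5 = 15.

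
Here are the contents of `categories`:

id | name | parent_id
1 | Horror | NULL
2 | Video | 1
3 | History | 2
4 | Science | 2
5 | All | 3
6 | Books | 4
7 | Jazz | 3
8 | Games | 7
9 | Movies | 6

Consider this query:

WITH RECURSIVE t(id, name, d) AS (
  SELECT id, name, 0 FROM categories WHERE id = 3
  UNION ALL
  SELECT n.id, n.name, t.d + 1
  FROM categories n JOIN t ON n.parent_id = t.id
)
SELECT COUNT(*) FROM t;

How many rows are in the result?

4

Base: id=3 (History) at d 0.
Iteration 1: rows with parent_id in {3} -> All (id 5, d 1), Jazz (id 7, d 1).
Iteration 2: rows with parent_id in {5,7} -> Games (id 8, d 2).
Iteration 3: no rows with parent_id in {8}; recursion stops.
Total rows emitted: 4.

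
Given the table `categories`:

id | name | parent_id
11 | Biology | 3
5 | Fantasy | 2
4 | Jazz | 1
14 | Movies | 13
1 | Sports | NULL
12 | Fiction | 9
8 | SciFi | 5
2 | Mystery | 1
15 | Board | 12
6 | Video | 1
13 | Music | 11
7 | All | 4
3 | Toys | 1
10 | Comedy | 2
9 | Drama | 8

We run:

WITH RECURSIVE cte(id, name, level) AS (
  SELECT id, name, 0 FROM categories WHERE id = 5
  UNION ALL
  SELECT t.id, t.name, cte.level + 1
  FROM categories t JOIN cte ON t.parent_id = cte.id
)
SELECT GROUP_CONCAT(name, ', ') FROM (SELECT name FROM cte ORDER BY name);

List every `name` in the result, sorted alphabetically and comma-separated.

Base: id=5 (Fantasy) at level 0.
Iteration 1: rows with parent_id in {5} -> SciFi (id 8, level 1).
Iteration 2: rows with parent_id in {8} -> Drama (id 9, level 2).
Iteration 3: rows with parent_id in {9} -> Fiction (id 12, level 3).
Iteration 4: rows with parent_id in {12} -> Board (id 15, level 4).
Iteration 5: no rows with parent_id in {15}; recursion stops.

Board, Drama, Fantasy, Fiction, SciFi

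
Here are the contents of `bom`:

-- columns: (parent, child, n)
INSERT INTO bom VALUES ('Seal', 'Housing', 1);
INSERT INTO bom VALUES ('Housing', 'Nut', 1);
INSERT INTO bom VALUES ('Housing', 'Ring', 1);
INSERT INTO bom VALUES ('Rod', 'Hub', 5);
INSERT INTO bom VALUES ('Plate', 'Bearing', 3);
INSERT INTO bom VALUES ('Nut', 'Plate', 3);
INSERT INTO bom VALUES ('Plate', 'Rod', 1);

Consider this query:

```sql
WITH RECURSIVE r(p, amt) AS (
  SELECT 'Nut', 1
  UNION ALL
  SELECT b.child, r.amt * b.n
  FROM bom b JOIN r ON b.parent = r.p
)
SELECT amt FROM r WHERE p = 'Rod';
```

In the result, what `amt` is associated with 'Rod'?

Base: (Nut, amt=1).
Iteration 1: components of {Nut} -> Plate = 1*3 = 3.
Iteration 2: components of {Plate} -> Bearing = 3*3 = 9, Rod = 3*1 = 3.
Iteration 3: components of {Bearing,Rod} -> Hub = 3*5 = 15.
Iteration 4: no further components; recursion stops.

3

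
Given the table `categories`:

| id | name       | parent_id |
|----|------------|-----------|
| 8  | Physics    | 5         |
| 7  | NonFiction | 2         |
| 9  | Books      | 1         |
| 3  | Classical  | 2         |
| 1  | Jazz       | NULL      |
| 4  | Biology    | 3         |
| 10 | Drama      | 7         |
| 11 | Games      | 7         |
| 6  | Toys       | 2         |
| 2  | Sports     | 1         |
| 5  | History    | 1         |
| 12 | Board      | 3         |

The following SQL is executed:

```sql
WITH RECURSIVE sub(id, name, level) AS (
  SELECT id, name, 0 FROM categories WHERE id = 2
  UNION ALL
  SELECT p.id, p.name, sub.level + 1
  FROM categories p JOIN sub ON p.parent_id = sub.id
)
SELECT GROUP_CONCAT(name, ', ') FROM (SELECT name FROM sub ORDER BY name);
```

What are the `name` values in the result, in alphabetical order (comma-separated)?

Biology, Board, Classical, Drama, Games, NonFiction, Sports, Toys

Base: id=2 (Sports) at level 0.
Iteration 1: rows with parent_id in {2} -> Classical (id 3, level 1), Toys (id 6, level 1), NonFiction (id 7, level 1).
Iteration 2: rows with parent_id in {3,6,7} -> Biology (id 4, level 2), Drama (id 10, level 2), Games (id 11, level 2), Board (id 12, level 2).
Iteration 3: no rows with parent_id in {4,10,11,12}; recursion stops.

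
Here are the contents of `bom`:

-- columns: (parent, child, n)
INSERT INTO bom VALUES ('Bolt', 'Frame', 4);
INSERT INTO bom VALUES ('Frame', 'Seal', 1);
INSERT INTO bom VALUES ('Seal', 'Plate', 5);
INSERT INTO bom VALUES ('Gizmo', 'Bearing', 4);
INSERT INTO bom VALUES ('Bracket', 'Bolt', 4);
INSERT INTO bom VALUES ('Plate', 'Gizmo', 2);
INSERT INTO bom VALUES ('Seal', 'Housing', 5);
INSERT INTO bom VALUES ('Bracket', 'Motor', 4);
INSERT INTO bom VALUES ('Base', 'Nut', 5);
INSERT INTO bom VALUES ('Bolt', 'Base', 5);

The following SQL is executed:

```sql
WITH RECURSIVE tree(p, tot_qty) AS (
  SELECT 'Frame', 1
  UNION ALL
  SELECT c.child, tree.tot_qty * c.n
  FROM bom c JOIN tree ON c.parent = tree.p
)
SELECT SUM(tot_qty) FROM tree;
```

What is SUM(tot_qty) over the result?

62

Base: (Frame, tot_qty=1).
Iteration 1: components of {Frame} -> Seal = 1*1 = 1.
Iteration 2: components of {Seal} -> Housing = 1*5 = 5, Plate = 1*5 = 5.
Iteration 3: components of {Housing,Plate} -> Gizmo = 5*2 = 10.
Iteration 4: components of {Gizmo} -> Bearing = 10*4 = 40.
Iteration 5: no further components; recursion stops.
SUM(tot_qty) = 1 + 1 + 5 + 5 + 10 + 40 = 62.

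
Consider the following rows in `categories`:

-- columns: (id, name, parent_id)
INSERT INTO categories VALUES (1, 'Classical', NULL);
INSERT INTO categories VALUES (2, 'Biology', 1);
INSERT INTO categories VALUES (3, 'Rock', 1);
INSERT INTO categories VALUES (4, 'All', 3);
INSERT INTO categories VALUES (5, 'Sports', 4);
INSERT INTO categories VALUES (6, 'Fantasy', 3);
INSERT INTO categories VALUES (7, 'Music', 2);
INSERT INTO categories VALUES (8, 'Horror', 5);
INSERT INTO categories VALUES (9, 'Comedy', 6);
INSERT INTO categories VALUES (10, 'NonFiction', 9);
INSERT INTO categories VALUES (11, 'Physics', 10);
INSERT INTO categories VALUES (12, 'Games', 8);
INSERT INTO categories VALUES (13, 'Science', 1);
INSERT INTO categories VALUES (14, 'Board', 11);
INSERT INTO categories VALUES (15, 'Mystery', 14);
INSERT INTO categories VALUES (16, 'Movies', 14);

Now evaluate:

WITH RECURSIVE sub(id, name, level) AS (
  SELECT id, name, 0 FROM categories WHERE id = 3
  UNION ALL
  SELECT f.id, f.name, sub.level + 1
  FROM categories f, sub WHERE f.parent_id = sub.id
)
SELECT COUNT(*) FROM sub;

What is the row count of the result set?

12

Base: id=3 (Rock) at level 0.
Iteration 1: rows with parent_id in {3} -> All (id 4, level 1), Fantasy (id 6, level 1).
Iteration 2: rows with parent_id in {4,6} -> Sports (id 5, level 2), Comedy (id 9, level 2).
Iteration 3: rows with parent_id in {5,9} -> Horror (id 8, level 3), NonFiction (id 10, level 3).
Iteration 4: rows with parent_id in {8,10} -> Physics (id 11, level 4), Games (id 12, level 4).
Iteration 5: rows with parent_id in {11,12} -> Board (id 14, level 5).
Iteration 6: rows with parent_id in {14} -> Mystery (id 15, level 6), Movies (id 16, level 6).
Iteration 7: no rows with parent_id in {15,16}; recursion stops.
Total rows emitted: 12.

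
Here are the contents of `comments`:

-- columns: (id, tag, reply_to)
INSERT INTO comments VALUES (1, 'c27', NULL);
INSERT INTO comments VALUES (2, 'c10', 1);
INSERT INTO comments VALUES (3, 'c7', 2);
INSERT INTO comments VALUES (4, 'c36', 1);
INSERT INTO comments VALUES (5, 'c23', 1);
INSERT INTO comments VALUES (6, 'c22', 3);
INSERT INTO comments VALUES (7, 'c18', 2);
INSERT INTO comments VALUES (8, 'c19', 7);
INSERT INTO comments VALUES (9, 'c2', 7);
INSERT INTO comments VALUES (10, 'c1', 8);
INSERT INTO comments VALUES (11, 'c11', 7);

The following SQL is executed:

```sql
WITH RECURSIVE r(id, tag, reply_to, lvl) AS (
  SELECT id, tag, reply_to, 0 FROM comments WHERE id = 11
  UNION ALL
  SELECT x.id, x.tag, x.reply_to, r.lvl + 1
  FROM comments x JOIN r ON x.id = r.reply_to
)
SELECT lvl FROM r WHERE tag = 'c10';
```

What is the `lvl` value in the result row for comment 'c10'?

Base: id=11 (c11), reply_to=7, lvl 0.
Iteration 1: join on id=7 -> c18 (id 7, reply_to=2, lvl 1).
Iteration 2: join on id=2 -> c10 (id 2, reply_to=1, lvl 2).
Iteration 3: join on id=1 -> c27 (id 1, reply_to=NULL, lvl 3).
Iteration 4: reply_to is NULL; no match; recursion stops.

2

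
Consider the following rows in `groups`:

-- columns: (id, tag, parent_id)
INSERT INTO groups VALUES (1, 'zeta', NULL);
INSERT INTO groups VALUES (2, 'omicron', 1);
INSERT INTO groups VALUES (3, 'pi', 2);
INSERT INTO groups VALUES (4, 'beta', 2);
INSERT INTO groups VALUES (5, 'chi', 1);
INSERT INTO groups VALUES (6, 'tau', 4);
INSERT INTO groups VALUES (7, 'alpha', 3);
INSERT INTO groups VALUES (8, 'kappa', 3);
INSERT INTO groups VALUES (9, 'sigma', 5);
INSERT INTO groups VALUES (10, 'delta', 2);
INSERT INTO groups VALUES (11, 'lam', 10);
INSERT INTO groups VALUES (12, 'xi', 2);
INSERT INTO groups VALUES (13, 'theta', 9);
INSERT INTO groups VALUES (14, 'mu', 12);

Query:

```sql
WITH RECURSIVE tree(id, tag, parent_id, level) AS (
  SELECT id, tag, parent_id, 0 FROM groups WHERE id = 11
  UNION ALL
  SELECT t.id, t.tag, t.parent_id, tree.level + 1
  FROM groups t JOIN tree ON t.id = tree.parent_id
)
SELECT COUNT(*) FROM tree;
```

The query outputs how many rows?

Base: id=11 (lam), parent_id=10, level 0.
Iteration 1: join on id=10 -> delta (id 10, parent_id=2, level 1).
Iteration 2: join on id=2 -> omicron (id 2, parent_id=1, level 2).
Iteration 3: join on id=1 -> zeta (id 1, parent_id=NULL, level 3).
Iteration 4: parent_id is NULL; no match; recursion stops.
Total rows emitted: 4.

4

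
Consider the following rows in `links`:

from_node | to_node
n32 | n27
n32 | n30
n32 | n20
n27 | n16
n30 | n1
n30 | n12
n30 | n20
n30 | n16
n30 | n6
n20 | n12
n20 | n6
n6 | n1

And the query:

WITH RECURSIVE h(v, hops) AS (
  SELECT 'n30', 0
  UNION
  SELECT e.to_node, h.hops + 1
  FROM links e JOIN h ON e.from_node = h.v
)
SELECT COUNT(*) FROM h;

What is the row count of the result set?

Base: (n30, hops=0).
Iteration 1: edges from {n30} -> (n1, hops=1), (n12, hops=1), (n16, hops=1), (n20, hops=1), (n6, hops=1).
Iteration 2: edges from {n1,n12,n16,n20,n6} -> (n1, hops=2), (n12, hops=2), (n6, hops=2).
Iteration 3: edges from {n1,n12,n6} -> (n1, hops=3).
Iteration 4: no outgoing edges from {n1}; recursion stops.
Total rows emitted: 10.

10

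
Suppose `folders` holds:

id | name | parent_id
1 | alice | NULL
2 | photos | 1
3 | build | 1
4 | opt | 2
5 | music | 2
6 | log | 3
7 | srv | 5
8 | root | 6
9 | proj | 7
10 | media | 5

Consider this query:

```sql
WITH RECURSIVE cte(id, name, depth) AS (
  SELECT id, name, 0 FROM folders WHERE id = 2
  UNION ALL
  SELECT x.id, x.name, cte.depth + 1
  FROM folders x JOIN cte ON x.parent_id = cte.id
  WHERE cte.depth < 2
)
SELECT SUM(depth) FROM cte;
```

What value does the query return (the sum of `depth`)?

Base: id=2 (photos) at depth 0.
Iteration 1: rows with parent_id in {2} -> opt (id 4, depth 1), music (id 5, depth 1).
Iteration 2: rows with parent_id in {4,5} -> srv (id 7, depth 2), media (id 10, depth 2).
Iteration 3: depth < 2 fails for all current rows; recursion stops.
SUM(depth) = 0 + 1 + 1 + 2 + 2 = 6.

6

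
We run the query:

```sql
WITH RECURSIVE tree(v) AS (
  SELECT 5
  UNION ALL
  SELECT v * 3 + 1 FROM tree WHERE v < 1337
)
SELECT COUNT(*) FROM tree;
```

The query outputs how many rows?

Base: v=5.
Iteration 1: 5 < 1337 holds -> v = 5 * 3 + 1 = 16.
Iteration 2: 16 < 1337 holds -> v = 16 * 3 + 1 = 49.
Iteration 3: 49 < 1337 holds -> v = 49 * 3 + 1 = 148.
Iteration 4: 148 < 1337 holds -> v = 148 * 3 + 1 = 445.
Iteration 5: 445 < 1337 holds -> v = 445 * 3 + 1 = 1336.
Iteration 6: 1336 < 1337 holds -> v = 1336 * 3 + 1 = 4009.
Iteration 7: 4009 < 1337 fails; recursion stops.
Total rows emitted: 7.

7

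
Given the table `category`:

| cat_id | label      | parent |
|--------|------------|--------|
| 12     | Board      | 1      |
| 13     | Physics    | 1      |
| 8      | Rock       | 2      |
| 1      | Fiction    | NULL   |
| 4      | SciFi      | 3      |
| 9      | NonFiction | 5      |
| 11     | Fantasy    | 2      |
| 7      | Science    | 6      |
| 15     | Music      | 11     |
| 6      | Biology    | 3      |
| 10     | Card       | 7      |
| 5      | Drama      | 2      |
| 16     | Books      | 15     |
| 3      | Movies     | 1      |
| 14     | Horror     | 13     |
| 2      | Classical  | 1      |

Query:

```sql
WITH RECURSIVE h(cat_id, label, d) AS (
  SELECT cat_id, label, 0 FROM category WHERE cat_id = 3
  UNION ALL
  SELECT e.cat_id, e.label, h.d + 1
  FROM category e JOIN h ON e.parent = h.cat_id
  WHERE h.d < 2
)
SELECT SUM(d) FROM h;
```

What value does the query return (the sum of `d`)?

4

Base: cat_id=3 (Movies) at d 0.
Iteration 1: rows with parent in {3} -> SciFi (id 4, d 1), Biology (id 6, d 1).
Iteration 2: rows with parent in {4,6} -> Science (id 7, d 2).
Iteration 3: d < 2 fails for all current rows; recursion stops.
SUM(d) = 0 + 1 + 1 + 2 = 4.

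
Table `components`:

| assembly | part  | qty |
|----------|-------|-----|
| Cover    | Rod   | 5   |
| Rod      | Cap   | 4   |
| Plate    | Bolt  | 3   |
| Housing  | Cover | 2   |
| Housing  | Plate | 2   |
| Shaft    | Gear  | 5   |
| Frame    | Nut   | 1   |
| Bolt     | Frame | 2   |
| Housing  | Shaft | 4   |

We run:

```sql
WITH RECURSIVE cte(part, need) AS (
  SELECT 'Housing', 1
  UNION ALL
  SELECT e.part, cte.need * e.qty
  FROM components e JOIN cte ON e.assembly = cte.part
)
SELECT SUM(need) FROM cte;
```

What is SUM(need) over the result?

Base: (Housing, need=1).
Iteration 1: components of {Housing} -> Cover = 1*2 = 2, Plate = 1*2 = 2, Shaft = 1*4 = 4.
Iteration 2: components of {Cover,Plate,Shaft} -> Bolt = 2*3 = 6, Gear = 4*5 = 20, Rod = 2*5 = 10.
Iteration 3: components of {Bolt,Gear,Rod} -> Cap = 10*4 = 40, Frame = 6*2 = 12.
Iteration 4: components of {Cap,Frame} -> Nut = 12*1 = 12.
Iteration 5: no further components; recursion stops.
SUM(need) = 1 + 2 + 2 + 4 + 10 + 6 + 20 + 40 + 12 + 12 = 109.

109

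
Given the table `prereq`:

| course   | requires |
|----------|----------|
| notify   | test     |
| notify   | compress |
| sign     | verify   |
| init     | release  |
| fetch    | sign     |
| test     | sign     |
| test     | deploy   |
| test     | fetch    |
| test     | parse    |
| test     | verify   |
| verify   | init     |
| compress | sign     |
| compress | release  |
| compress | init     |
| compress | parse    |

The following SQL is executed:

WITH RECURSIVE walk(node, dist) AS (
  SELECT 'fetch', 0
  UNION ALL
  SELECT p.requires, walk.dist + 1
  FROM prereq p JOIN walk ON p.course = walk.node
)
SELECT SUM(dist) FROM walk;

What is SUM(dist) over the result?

10

Base: (fetch, dist=0).
Iteration 1: edges from {fetch} -> (sign, dist=1).
Iteration 2: edges from {sign} -> (verify, dist=2).
Iteration 3: edges from {verify} -> (init, dist=3).
Iteration 4: edges from {init} -> (release, dist=4).
Iteration 5: no outgoing edges from {release}; recursion stops.
SUM(dist) = 0 + 1 + 2 + 3 + 4 = 10.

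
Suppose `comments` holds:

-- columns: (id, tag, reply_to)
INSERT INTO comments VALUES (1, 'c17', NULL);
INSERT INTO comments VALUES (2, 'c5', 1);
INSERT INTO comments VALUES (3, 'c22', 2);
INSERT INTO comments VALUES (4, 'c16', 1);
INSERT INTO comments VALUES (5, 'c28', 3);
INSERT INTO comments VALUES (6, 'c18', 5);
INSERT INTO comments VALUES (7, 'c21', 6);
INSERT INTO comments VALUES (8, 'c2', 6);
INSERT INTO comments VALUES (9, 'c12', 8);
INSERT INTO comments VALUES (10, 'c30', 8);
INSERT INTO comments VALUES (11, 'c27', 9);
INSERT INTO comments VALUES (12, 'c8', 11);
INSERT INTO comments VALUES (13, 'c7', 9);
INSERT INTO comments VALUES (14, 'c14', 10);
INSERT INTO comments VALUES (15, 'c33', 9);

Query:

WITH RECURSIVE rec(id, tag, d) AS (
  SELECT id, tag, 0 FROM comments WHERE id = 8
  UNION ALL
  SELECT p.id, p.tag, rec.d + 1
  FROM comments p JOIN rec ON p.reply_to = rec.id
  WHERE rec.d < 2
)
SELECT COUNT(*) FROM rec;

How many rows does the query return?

7

Base: id=8 (c2) at d 0.
Iteration 1: rows with reply_to in {8} -> c12 (id 9, d 1), c30 (id 10, d 1).
Iteration 2: rows with reply_to in {9,10} -> c27 (id 11, d 2), c7 (id 13, d 2), c14 (id 14, d 2), c33 (id 15, d 2).
Iteration 3: d < 2 fails for all current rows; recursion stops.
Total rows emitted: 7.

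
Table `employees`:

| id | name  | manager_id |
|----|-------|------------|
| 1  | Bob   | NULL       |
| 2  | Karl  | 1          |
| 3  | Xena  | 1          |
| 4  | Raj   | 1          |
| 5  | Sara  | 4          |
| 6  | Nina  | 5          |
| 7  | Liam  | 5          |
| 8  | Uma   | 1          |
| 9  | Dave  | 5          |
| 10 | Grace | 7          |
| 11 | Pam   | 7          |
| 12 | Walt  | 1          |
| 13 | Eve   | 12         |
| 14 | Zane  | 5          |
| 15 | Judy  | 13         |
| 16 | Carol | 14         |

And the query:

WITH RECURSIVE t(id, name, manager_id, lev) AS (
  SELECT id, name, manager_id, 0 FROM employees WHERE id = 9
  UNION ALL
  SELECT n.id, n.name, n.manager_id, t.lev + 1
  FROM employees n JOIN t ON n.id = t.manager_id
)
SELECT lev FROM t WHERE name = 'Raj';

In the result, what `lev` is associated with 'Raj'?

2

Base: id=9 (Dave), manager_id=5, lev 0.
Iteration 1: join on id=5 -> Sara (id 5, manager_id=4, lev 1).
Iteration 2: join on id=4 -> Raj (id 4, manager_id=1, lev 2).
Iteration 3: join on id=1 -> Bob (id 1, manager_id=NULL, lev 3).
Iteration 4: manager_id is NULL; no match; recursion stops.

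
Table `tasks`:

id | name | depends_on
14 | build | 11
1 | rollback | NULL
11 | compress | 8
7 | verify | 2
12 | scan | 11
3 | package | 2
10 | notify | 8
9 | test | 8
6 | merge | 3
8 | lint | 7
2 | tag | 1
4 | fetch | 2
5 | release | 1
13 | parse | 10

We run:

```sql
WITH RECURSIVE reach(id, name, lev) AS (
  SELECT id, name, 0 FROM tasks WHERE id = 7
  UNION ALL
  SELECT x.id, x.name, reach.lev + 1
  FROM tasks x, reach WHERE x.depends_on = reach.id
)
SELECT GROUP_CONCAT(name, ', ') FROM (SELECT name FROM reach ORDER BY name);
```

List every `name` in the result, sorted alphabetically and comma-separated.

build, compress, lint, notify, parse, scan, test, verify

Base: id=7 (verify) at lev 0.
Iteration 1: rows with depends_on in {7} -> lint (id 8, lev 1).
Iteration 2: rows with depends_on in {8} -> test (id 9, lev 2), notify (id 10, lev 2), compress (id 11, lev 2).
Iteration 3: rows with depends_on in {9,10,11} -> scan (id 12, lev 3), parse (id 13, lev 3), build (id 14, lev 3).
Iteration 4: no rows with depends_on in {12,13,14}; recursion stops.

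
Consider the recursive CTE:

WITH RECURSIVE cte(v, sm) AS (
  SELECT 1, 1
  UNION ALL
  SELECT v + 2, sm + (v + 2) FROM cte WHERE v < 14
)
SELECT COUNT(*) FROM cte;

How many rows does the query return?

Base: v=1, sm=1.
Iteration 1: 1 < 14 holds -> v = 1 + 2 = 3, sm = 1 + 3 = 4.
Iteration 2: 3 < 14 holds -> v = 3 + 2 = 5, sm = 4 + 5 = 9.
Iteration 3: 5 < 14 holds -> v = 5 + 2 = 7, sm = 9 + 7 = 16.
Iteration 4: 7 < 14 holds -> v = 7 + 2 = 9, sm = 16 + 9 = 25.
Iteration 5: 9 < 14 holds -> v = 9 + 2 = 11, sm = 25 + 11 = 36.
Iteration 6: 11 < 14 holds -> v = 11 + 2 = 13, sm = 36 + 13 = 49.
Iteration 7: 13 < 14 holds -> v = 13 + 2 = 15, sm = 49 + 15 = 64.
Iteration 8: 15 < 14 fails; recursion stops.
Total rows emitted: 8.

8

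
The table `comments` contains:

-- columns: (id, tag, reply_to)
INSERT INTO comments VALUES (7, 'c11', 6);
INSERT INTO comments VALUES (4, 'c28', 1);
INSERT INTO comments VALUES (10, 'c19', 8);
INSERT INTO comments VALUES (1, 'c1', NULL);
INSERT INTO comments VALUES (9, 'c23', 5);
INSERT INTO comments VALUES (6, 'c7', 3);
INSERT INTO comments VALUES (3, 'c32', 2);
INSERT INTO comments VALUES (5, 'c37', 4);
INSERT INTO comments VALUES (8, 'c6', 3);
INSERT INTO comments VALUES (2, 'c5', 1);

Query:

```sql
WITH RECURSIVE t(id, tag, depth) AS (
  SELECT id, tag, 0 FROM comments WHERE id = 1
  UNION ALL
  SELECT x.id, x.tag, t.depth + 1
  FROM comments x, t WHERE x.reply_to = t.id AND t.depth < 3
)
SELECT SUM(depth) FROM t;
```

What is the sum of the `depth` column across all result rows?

15

Base: id=1 (c1) at depth 0.
Iteration 1: rows with reply_to in {1} -> c5 (id 2, depth 1), c28 (id 4, depth 1).
Iteration 2: rows with reply_to in {2,4} -> c32 (id 3, depth 2), c37 (id 5, depth 2).
Iteration 3: rows with reply_to in {3,5} -> c7 (id 6, depth 3), c6 (id 8, depth 3), c23 (id 9, depth 3).
Iteration 4: depth < 3 fails for all current rows; recursion stops.
SUM(depth) = 0 + 1 + 1 + 2 + 2 + 3 + 3 + 3 = 15.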